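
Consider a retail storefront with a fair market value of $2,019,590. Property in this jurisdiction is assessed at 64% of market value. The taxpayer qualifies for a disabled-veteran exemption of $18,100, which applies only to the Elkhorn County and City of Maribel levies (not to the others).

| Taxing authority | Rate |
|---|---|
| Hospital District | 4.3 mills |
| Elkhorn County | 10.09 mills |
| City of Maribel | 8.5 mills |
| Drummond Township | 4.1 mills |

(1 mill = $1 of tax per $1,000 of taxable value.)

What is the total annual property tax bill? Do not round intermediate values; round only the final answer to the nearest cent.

Assessed value = $2,019,590 × 0.64 = $1,292,537.6
Hospital District: $1,292,537.6 × 0.0043 = $5,557.91168
Elkhorn County: ($1,292,537.6 − $18,100) × 0.01009 = $1,274,437.6 × 0.01009 = $12,859.075384
City of Maribel: ($1,292,537.6 − $18,100) × 0.0085 = $1,274,437.6 × 0.0085 = $10,832.7196
Drummond Township: $1,292,537.6 × 0.0041 = $5,299.40416
Total = $34,549.110824

$34,549.11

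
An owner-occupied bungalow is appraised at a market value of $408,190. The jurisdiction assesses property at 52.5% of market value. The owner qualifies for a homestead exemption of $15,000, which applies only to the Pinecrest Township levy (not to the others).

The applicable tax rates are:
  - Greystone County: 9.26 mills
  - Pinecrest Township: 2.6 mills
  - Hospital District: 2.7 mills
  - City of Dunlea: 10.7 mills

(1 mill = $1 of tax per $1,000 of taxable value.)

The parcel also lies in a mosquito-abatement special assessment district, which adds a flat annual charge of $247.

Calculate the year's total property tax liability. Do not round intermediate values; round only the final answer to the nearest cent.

Assessed value = $408,190 × 0.525 = $214,299.75
Greystone County: $214,299.75 × 0.00926 = $1,984.415685
Pinecrest Township: ($214,299.75 − $15,000) × 0.0026 = $199,299.75 × 0.0026 = $518.17935
Hospital District: $214,299.75 × 0.0027 = $578.609325
City of Dunlea: $214,299.75 × 0.0107 = $2,293.007325
Levies subtotal = $5,374.211685
Total = $5,374.211685 + $247 = $5,621.211685

$5,621.21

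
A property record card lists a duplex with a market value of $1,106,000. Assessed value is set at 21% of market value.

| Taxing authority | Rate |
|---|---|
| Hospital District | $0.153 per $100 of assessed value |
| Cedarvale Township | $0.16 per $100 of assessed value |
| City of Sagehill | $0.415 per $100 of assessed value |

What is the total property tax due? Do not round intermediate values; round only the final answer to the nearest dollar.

$1,691

Assessed value = $1,106,000 × 0.21 = $232,260
Hospital District: $232,260 × 0.00153 = $355.3578
Cedarvale Township: $232,260 × 0.0016 = $371.616
City of Sagehill: $232,260 × 0.00415 = $963.879
Total = $355.3578 + $371.616 + $963.879 = $1,690.8528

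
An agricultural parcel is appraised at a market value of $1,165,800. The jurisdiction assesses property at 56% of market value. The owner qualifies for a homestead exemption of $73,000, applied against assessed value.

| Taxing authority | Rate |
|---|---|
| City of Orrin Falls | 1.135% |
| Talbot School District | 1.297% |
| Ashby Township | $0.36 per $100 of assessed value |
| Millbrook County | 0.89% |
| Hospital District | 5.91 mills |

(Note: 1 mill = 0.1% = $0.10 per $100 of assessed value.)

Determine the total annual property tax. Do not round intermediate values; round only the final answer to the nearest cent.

$24,776.91

Assessed value = $1,165,800 × 0.56 = $652,848
Taxable value = $652,848 − $73,000 = $579,848
City of Orrin Falls: $579,848 × 0.01135 = $6,581.2748
Talbot School District: $579,848 × 0.01297 = $7,520.62856
Ashby Township: $579,848 × 0.0036 = $2,087.4528
Millbrook County: $579,848 × 0.0089 = $5,160.6472
Hospital District: $579,848 × 0.00591 = $3,426.90168
Total = $24,776.90504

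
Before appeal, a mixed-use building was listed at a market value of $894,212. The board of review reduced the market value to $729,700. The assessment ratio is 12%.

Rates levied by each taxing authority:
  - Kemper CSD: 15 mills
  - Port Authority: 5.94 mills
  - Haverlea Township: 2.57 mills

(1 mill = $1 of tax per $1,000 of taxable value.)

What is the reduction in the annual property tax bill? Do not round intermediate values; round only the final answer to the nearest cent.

$464.12

Old assessed value = $894,212 × 0.12 = $107,305.44
New assessed value = $729,700 × 0.12 = $87,564
Combined rate = 0.015 + 0.00594 + 0.00257 = 0.02351
Old tax = $107,305.44 × 0.02351 = $2,522.7508944
New tax = $87,564 × 0.02351 = $2,058.62964
Reduction = $2,522.7508944 − $2,058.62964 = $464.1212544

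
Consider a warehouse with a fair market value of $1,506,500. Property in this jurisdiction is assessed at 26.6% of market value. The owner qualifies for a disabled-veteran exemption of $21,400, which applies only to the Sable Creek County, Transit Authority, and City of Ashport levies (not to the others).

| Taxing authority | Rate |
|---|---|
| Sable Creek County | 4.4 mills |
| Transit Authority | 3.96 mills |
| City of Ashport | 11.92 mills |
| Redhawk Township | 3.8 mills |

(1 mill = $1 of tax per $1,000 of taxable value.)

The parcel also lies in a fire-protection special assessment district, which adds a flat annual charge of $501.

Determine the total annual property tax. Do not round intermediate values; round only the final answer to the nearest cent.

Assessed value = $1,506,500 × 0.266 = $400,729
Sable Creek County: ($400,729 − $21,400) × 0.0044 = $379,329 × 0.0044 = $1,669.0476
Transit Authority: ($400,729 − $21,400) × 0.00396 = $379,329 × 0.00396 = $1,502.14284
City of Ashport: ($400,729 − $21,400) × 0.01192 = $379,329 × 0.01192 = $4,521.60168
Redhawk Township: $400,729 × 0.0038 = $1,522.7702
Levies subtotal = $9,215.56232
Total = $9,215.56232 + $501 = $9,716.56232

$9,716.56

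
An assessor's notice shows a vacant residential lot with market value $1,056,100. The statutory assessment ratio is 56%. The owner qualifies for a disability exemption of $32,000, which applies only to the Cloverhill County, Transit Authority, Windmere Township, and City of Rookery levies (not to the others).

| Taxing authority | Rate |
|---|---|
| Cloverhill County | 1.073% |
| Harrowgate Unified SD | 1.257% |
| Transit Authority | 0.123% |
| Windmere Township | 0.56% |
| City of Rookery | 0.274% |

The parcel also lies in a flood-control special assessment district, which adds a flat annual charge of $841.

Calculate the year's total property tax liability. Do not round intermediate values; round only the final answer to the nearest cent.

Assessed value = $1,056,100 × 0.56 = $591,416
Cloverhill County: ($591,416 − $32,000) × 0.01073 = $559,416 × 0.01073 = $6,002.53368
Harrowgate Unified SD: $591,416 × 0.01257 = $7,434.09912
Transit Authority: ($591,416 − $32,000) × 0.00123 = $559,416 × 0.00123 = $688.08168
Windmere Township: ($591,416 − $32,000) × 0.0056 = $559,416 × 0.0056 = $3,132.7296
City of Rookery: ($591,416 − $32,000) × 0.00274 = $559,416 × 0.00274 = $1,532.79984
Levies subtotal = $18,790.24392
Total = $18,790.24392 + $841 = $19,631.24392

$19,631.24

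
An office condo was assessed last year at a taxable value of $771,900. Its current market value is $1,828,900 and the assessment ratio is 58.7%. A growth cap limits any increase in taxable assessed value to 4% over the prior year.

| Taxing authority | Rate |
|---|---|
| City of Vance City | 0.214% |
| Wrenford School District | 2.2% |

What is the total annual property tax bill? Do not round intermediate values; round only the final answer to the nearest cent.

Uncapped assessed value = $1,828,900 × 0.587 = $1,073,564.3
Cap limit = $771,900 × 1.04 = $802,776
Taxable assessed value = min($1,073,564.3, $802,776) = $802,776 (cap binds)
City of Vance City: $802,776 × 0.00214 = $1,717.94064
Wrenford School District: $802,776 × 0.022 = $17,661.072
Total = $19,379.01264

$19,379.01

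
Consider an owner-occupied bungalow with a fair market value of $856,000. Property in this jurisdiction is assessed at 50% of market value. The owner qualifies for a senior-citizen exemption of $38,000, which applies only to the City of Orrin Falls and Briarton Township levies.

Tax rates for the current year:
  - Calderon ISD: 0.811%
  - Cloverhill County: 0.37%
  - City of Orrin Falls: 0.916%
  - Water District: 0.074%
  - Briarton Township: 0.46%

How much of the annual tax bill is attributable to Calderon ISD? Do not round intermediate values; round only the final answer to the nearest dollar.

Assessed value = $856,000 × 0.5 = $428,000
Calderon ISD taxable value = $428,000 (exemption does not apply)
Calderon ISD levy = $428,000 × 0.00811 = $3,471.08

$3,471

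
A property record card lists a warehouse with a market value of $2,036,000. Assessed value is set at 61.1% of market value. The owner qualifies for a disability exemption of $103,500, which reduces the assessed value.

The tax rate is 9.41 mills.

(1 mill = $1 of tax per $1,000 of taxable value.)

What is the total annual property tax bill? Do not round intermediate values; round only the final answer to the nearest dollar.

$10,732

Assessed value = $2,036,000 × 0.611 = $1,243,996
Taxable value = $1,243,996 − $103,500 = $1,140,496
Tax = $1,140,496 × 0.00941 = $10,732.06736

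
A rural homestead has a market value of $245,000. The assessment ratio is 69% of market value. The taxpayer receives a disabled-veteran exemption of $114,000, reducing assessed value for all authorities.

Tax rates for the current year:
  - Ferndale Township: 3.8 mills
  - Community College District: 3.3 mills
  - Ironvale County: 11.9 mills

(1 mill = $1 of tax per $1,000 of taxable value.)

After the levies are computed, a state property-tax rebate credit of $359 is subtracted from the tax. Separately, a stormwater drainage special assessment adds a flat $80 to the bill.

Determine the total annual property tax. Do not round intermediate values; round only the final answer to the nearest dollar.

$767

Assessed value = $245,000 × 0.69 = $169,050
Taxable value = $169,050 − $114,000 = $55,050
Ferndale Township: $55,050 × 0.0038 = $209.19
Community College District: $55,050 × 0.0033 = $181.665
Ironvale County: $55,050 × 0.0119 = $655.095
Levies subtotal = $1,045.95
After credit = $1,045.95 − $359 = $686.95
Total = $686.95 + $80 = $766.95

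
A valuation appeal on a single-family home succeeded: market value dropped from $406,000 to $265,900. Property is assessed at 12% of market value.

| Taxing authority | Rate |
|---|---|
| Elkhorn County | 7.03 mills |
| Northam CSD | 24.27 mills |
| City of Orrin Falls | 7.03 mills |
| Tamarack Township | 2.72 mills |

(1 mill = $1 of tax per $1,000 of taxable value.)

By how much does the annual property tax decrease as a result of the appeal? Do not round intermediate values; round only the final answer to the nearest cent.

$690.13

Old assessed value = $406,000 × 0.12 = $48,720
New assessed value = $265,900 × 0.12 = $31,908
Combined rate = 0.00703 + 0.02427 + 0.00703 + 0.00272 = 0.04105
Old tax = $48,720 × 0.04105 = $1,999.956
New tax = $31,908 × 0.04105 = $1,309.8234
Reduction = $1,999.956 − $1,309.8234 = $690.1326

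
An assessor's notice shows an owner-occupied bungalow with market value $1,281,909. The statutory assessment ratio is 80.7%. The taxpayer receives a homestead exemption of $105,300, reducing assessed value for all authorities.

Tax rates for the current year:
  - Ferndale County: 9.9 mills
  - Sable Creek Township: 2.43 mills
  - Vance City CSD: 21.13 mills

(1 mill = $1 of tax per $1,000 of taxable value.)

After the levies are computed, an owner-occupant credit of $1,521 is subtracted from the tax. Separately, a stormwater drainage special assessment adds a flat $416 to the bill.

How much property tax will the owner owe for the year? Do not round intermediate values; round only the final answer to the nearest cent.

Assessed value = $1,281,909 × 0.807 = $1,034,500.563
Taxable value = $1,034,500.563 − $105,300 = $929,200.563
Ferndale County: $929,200.563 × 0.0099 = $9,199.0855737
Sable Creek Township: $929,200.563 × 0.00243 = $2,257.95736809
Vance City CSD: $929,200.563 × 0.02113 = $19,634.00789619
Levies subtotal = $31,091.05083798
After credit = $31,091.05083798 − $1,521 = $29,570.05083798
Total = $29,570.05083798 + $416 = $29,986.05083798

$29,986.05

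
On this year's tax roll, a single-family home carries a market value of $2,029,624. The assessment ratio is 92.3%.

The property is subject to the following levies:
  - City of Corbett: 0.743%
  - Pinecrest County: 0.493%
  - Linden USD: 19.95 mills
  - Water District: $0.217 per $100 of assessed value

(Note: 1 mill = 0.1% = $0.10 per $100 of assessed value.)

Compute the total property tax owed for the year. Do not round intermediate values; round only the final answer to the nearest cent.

Assessed value = $2,029,624 × 0.923 = $1,873,342.952
City of Corbett: $1,873,342.952 × 0.00743 = $13,918.93813336
Pinecrest County: $1,873,342.952 × 0.00493 = $9,235.58075336
Linden USD: $1,873,342.952 × 0.01995 = $37,373.1918924
Water District: $1,873,342.952 × 0.00217 = $4,065.15420584
Total = $64,592.86498496

$64,592.86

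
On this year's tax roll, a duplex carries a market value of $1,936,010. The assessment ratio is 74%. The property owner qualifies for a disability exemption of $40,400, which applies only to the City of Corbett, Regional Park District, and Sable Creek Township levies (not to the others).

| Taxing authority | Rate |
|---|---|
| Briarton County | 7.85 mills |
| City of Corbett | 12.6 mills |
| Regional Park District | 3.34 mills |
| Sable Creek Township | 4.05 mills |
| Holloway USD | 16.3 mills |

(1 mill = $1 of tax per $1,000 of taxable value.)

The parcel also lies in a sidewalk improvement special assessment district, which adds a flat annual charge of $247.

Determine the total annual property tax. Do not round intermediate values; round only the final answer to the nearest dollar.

Assessed value = $1,936,010 × 0.74 = $1,432,647.4
Briarton County: $1,432,647.4 × 0.00785 = $11,246.28209
City of Corbett: ($1,432,647.4 − $40,400) × 0.0126 = $1,392,247.4 × 0.0126 = $17,542.31724
Regional Park District: ($1,432,647.4 − $40,400) × 0.00334 = $1,392,247.4 × 0.00334 = $4,650.106316
Sable Creek Township: ($1,432,647.4 − $40,400) × 0.00405 = $1,392,247.4 × 0.00405 = $5,638.60197
Holloway USD: $1,432,647.4 × 0.0163 = $23,352.15262
Levies subtotal = $62,429.460236
Total = $62,429.460236 + $247 = $62,676.460236

$62,676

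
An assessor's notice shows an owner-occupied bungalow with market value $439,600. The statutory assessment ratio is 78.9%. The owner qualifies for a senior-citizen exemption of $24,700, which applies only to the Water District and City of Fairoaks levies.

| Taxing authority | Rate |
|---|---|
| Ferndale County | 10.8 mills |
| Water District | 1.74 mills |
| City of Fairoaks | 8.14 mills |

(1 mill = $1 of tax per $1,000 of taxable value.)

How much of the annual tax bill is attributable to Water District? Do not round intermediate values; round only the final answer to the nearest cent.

$560.53

Assessed value = $439,600 × 0.789 = $346,844.4
Water District taxable value = $346,844.4 − $24,700 = $322,144.4
Water District levy = $322,144.4 × 0.00174 = $560.531256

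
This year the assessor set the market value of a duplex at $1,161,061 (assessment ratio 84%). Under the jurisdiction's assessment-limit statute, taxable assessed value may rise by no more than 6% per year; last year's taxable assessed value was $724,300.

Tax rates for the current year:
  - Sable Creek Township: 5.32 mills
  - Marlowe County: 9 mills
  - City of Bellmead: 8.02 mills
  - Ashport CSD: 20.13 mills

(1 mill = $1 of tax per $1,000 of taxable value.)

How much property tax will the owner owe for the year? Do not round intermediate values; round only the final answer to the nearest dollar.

$32,607

Uncapped assessed value = $1,161,061 × 0.84 = $975,291.24
Cap limit = $724,300 × 1.06 = $767,758
Taxable assessed value = min($975,291.24, $767,758) = $767,758 (cap binds)
Sable Creek Township: $767,758 × 0.00532 = $4,084.47256
Marlowe County: $767,758 × 0.009 = $6,909.822
City of Bellmead: $767,758 × 0.00802 = $6,157.41916
Ashport CSD: $767,758 × 0.02013 = $15,454.96854
Total = $32,606.68226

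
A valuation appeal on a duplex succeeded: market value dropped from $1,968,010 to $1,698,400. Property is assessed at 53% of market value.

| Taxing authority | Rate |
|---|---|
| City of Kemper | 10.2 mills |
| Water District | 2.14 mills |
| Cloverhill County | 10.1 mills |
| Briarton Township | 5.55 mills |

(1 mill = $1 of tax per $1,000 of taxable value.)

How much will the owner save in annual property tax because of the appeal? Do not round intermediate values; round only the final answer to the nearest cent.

$3,999.58

Old assessed value = $1,968,010 × 0.53 = $1,043,045.3
New assessed value = $1,698,400 × 0.53 = $900,152
Combined rate = 0.0102 + 0.00214 + 0.0101 + 0.00555 = 0.02799
Old tax = $1,043,045.3 × 0.02799 = $29,194.837947
New tax = $900,152 × 0.02799 = $25,195.25448
Reduction = $29,194.837947 − $25,195.25448 = $3,999.583467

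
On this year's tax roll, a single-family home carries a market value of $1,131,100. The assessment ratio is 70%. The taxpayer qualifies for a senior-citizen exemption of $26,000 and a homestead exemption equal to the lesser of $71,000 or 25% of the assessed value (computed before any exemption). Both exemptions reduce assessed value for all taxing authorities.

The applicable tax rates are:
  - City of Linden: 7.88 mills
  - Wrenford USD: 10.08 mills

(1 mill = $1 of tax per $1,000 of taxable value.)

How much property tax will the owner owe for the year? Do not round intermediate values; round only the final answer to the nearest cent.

$12,478.07

Assessed value = $1,131,100 × 0.7 = $791,770
Homestead exemption = min($71,000, 25% × $791,770) = min($71,000, $197,942.5) = $71,000 (dollar cap binds)
Taxable value = $791,770 − $26,000 − $71,000 = $694,770
City of Linden: $694,770 × 0.00788 = $5,474.7876
Wrenford USD: $694,770 × 0.01008 = $7,003.2816
Total = $12,478.0692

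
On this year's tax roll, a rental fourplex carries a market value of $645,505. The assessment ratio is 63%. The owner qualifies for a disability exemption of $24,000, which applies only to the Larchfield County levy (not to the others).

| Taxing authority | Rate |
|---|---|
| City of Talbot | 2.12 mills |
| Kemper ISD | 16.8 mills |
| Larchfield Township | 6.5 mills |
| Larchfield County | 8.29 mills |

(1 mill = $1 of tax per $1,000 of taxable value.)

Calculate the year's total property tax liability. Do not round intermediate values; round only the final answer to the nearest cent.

$13,509.82

Assessed value = $645,505 × 0.63 = $406,668.15
City of Talbot: $406,668.15 × 0.00212 = $862.136478
Kemper ISD: $406,668.15 × 0.0168 = $6,832.02492
Larchfield Township: $406,668.15 × 0.0065 = $2,643.342975
Larchfield County: ($406,668.15 − $24,000) × 0.00829 = $382,668.15 × 0.00829 = $3,172.3189635
Total = $13,509.8233365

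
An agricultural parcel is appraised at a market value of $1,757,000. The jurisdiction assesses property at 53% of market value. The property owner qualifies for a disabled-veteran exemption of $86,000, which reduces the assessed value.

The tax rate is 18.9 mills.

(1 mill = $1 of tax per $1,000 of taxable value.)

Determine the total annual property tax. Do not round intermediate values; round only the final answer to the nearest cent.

Assessed value = $1,757,000 × 0.53 = $931,210
Taxable value = $931,210 − $86,000 = $845,210
Tax = $845,210 × 0.0189 = $15,974.469

$15,974.47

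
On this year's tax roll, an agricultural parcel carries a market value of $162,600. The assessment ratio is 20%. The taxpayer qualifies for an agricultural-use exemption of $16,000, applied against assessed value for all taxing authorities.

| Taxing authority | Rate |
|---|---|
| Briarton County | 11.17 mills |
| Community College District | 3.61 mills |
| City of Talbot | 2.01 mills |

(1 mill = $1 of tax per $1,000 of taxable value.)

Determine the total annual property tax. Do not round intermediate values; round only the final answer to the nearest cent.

$277.37

Assessed value = $162,600 × 0.2 = $32,520
Taxable value = $32,520 − $16,000 = $16,520
Briarton County: $16,520 × 0.01117 = $184.5284
Community College District: $16,520 × 0.00361 = $59.6372
City of Talbot: $16,520 × 0.00201 = $33.2052
Total = $184.5284 + $59.6372 + $33.2052 = $277.3708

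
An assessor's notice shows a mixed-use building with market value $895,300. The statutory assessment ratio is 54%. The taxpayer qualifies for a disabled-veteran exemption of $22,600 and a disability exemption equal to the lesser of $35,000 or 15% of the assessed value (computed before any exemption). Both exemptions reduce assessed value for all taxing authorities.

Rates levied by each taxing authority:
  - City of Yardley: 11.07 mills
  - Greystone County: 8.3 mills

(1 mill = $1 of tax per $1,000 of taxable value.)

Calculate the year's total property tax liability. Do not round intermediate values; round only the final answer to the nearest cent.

$8,248.95

Assessed value = $895,300 × 0.54 = $483,462
Disability exemption = min($35,000, 15% × $483,462) = min($35,000, $72,519.3) = $35,000 (dollar cap binds)
Taxable value = $483,462 − $22,600 − $35,000 = $425,862
City of Yardley: $425,862 × 0.01107 = $4,714.29234
Greystone County: $425,862 × 0.0083 = $3,534.6546
Total = $8,248.94694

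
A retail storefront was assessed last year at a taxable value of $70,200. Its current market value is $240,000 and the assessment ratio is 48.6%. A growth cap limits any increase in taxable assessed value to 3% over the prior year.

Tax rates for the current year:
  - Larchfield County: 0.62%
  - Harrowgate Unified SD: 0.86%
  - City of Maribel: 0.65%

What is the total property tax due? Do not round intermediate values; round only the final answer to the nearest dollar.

Uncapped assessed value = $240,000 × 0.486 = $116,640
Cap limit = $70,200 × 1.03 = $72,306
Taxable assessed value = min($116,640, $72,306) = $72,306 (cap binds)
Larchfield County: $72,306 × 0.0062 = $448.2972
Harrowgate Unified SD: $72,306 × 0.0086 = $621.8316
City of Maribel: $72,306 × 0.0065 = $469.989
Total = $1,540.1178

$1,540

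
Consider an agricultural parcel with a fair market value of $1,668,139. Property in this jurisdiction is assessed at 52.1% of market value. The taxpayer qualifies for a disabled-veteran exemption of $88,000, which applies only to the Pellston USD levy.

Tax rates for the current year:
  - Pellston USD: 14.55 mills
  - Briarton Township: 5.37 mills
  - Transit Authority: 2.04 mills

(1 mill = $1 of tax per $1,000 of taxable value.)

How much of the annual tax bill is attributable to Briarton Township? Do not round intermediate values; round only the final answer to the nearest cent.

$4,667.07

Assessed value = $1,668,139 × 0.521 = $869,100.419
Briarton Township taxable value = $869,100.419 (exemption does not apply)
Briarton Township levy = $869,100.419 × 0.00537 = $4,667.06925003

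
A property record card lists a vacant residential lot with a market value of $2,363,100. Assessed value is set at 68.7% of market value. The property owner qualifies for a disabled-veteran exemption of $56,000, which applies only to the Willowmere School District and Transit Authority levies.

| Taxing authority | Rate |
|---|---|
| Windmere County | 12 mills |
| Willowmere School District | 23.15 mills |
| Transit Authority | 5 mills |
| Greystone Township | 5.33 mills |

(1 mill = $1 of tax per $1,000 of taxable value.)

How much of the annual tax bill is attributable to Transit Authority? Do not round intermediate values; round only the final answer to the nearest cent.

Assessed value = $2,363,100 × 0.687 = $1,623,449.7
Transit Authority taxable value = $1,623,449.7 − $56,000 = $1,567,449.7
Transit Authority levy = $1,567,449.7 × 0.005 = $7,837.2485

$7,837.25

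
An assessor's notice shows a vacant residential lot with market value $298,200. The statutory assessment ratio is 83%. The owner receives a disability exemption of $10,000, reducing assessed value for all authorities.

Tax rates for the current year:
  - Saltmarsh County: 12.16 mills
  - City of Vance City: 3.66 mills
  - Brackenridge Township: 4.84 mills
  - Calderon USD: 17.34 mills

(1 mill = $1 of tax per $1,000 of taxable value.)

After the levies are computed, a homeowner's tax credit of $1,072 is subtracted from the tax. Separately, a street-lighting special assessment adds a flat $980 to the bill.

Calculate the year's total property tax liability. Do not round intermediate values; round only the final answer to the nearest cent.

Assessed value = $298,200 × 0.83 = $247,506
Taxable value = $247,506 − $10,000 = $237,506
Saltmarsh County: $237,506 × 0.01216 = $2,888.07296
City of Vance City: $237,506 × 0.00366 = $869.27196
Brackenridge Township: $237,506 × 0.00484 = $1,149.52904
Calderon USD: $237,506 × 0.01734 = $4,118.35404
Levies subtotal = $9,025.228
After credit = $9,025.228 − $1,072 = $7,953.228
Total = $7,953.228 + $980 = $8,933.228

$8,933.23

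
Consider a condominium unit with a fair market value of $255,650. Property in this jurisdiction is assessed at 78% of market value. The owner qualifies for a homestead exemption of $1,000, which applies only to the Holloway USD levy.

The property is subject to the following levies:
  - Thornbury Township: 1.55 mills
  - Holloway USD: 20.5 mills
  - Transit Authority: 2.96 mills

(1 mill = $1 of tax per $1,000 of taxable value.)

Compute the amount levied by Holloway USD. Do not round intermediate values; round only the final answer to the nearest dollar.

$4,067

Assessed value = $255,650 × 0.78 = $199,407
Holloway USD taxable value = $199,407 − $1,000 = $198,407
Holloway USD levy = $198,407 × 0.0205 = $4,067.3435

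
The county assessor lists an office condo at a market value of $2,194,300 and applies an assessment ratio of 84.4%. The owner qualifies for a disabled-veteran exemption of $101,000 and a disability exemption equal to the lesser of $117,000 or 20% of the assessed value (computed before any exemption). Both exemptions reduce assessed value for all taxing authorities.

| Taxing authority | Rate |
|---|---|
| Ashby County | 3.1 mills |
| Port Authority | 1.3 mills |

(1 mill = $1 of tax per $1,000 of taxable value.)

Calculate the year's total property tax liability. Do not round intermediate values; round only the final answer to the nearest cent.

Assessed value = $2,194,300 × 0.844 = $1,851,989.2
Disability exemption = min($117,000, 20% × $1,851,989.2) = min($117,000, $370,397.84) = $117,000 (dollar cap binds)
Taxable value = $1,851,989.2 − $101,000 − $117,000 = $1,633,989.2
Ashby County: $1,633,989.2 × 0.0031 = $5,065.36652
Port Authority: $1,633,989.2 × 0.0013 = $2,124.18596
Total = $7,189.55248

$7,189.55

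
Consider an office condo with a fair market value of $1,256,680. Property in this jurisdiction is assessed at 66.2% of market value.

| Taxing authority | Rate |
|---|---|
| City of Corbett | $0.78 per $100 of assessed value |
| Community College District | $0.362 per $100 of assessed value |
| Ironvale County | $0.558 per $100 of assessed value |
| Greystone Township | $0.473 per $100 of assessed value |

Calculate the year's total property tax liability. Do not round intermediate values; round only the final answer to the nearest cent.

Assessed value = $1,256,680 × 0.662 = $831,922.16
City of Corbett: $831,922.16 × 0.0078 = $6,488.992848
Community College District: $831,922.16 × 0.00362 = $3,011.5582192
Ironvale County: $831,922.16 × 0.00558 = $4,642.1256528
Greystone Township: $831,922.16 × 0.00473 = $3,934.9918168
Total = $6,488.992848 + $3,011.5582192 + $4,642.1256528 + $3,934.9918168 = $18,077.6685368

$18,077.67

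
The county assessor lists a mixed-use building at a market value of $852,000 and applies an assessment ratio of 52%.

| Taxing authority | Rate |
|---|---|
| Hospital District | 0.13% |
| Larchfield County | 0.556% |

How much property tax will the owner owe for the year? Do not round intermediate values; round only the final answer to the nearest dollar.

$3,039

Assessed value = $852,000 × 0.52 = $443,040
Hospital District: $443,040 × 0.0013 = $575.952
Larchfield County: $443,040 × 0.00556 = $2,463.3024
Total = $575.952 + $2,463.3024 = $3,039.2544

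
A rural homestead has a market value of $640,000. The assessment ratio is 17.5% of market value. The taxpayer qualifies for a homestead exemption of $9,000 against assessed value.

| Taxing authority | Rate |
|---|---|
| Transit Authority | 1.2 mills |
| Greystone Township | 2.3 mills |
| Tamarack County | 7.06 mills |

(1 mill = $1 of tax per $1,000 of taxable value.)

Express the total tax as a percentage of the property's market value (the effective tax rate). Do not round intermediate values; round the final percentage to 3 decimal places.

Assessed value = $640,000 × 0.175 = $112,000
Taxable value = $112,000 − $9,000 = $103,000
Transit Authority: $103,000 × 0.0012 = $123.6
Greystone Township: $103,000 × 0.0023 = $236.9
Tamarack County: $103,000 × 0.00706 = $727.18
Total tax = $1,087.68
Effective rate = $1,087.68 ÷ $640,000 = 0.170% of market value

0.170%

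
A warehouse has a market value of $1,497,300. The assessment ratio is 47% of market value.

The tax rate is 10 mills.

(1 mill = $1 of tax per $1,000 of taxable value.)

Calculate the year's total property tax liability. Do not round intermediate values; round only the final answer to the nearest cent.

Assessed value = $1,497,300 × 0.47 = $703,731
Tax = $703,731 × 0.01 = $7,037.31

$7,037.31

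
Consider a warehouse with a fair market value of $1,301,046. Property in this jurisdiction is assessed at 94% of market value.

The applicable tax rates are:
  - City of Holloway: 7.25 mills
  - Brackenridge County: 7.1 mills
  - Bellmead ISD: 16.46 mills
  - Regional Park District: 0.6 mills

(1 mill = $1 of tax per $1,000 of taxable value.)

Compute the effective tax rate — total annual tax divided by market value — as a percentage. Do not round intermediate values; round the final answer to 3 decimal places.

Assessed value = $1,301,046 × 0.94 = $1,222,983.24
City of Holloway: $1,222,983.24 × 0.00725 = $8,866.62849
Brackenridge County: $1,222,983.24 × 0.0071 = $8,683.181004
Bellmead ISD: $1,222,983.24 × 0.01646 = $20,130.3041304
Regional Park District: $1,222,983.24 × 0.0006 = $733.789944
Total tax = $38,413.9035684
Effective rate = $38,413.9035684 ÷ $1,301,046 = 2.953% of market value

2.953%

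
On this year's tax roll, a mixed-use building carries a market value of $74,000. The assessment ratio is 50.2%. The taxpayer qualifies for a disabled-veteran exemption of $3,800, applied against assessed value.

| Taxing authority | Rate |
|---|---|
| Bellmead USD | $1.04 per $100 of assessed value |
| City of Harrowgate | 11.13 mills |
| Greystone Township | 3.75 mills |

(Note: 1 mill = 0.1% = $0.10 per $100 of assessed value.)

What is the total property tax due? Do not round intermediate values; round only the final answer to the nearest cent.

Assessed value = $74,000 × 0.502 = $37,148
Taxable value = $37,148 − $3,800 = $33,348
Bellmead USD: $33,348 × 0.0104 = $346.8192
City of Harrowgate: $33,348 × 0.01113 = $371.16324
Greystone Township: $33,348 × 0.00375 = $125.055
Total = $843.03744

$843.04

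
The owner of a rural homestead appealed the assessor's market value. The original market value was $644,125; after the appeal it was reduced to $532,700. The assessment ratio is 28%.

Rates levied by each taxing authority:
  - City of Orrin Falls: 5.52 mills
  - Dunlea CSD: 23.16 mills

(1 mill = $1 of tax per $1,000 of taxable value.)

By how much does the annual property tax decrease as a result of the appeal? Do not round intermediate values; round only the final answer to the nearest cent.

Old assessed value = $644,125 × 0.28 = $180,355
New assessed value = $532,700 × 0.28 = $149,156
Combined rate = 0.00552 + 0.02316 = 0.02868
Old tax = $180,355 × 0.02868 = $5,172.5814
New tax = $149,156 × 0.02868 = $4,277.79408
Reduction = $5,172.5814 − $4,277.79408 = $894.78732

$894.79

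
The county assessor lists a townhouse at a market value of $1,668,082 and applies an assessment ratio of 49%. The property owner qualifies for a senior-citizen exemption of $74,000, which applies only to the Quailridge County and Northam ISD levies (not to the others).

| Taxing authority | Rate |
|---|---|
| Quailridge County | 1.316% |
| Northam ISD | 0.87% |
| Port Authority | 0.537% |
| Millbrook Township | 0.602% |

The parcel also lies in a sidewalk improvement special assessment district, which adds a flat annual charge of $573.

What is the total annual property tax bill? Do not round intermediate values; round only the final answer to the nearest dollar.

Assessed value = $1,668,082 × 0.49 = $817,360.18
Quailridge County: ($817,360.18 − $74,000) × 0.01316 = $743,360.18 × 0.01316 = $9,782.6199688
Northam ISD: ($817,360.18 − $74,000) × 0.0087 = $743,360.18 × 0.0087 = $6,467.233566
Port Authority: $817,360.18 × 0.00537 = $4,389.2241666
Millbrook Township: $817,360.18 × 0.00602 = $4,920.5082836
Levies subtotal = $25,559.585985
Total = $25,559.585985 + $573 = $26,132.585985

$26,133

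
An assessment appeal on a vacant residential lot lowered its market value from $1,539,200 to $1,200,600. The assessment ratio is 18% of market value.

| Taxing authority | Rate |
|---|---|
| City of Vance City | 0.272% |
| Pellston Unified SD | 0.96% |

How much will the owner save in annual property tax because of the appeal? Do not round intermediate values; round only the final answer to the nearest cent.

Old assessed value = $1,539,200 × 0.18 = $277,056
New assessed value = $1,200,600 × 0.18 = $216,108
Combined rate = 0.00272 + 0.0096 = 0.01232
Old tax = $277,056 × 0.01232 = $3,413.32992
New tax = $216,108 × 0.01232 = $2,662.45056
Reduction = $3,413.32992 − $2,662.45056 = $750.87936

$750.88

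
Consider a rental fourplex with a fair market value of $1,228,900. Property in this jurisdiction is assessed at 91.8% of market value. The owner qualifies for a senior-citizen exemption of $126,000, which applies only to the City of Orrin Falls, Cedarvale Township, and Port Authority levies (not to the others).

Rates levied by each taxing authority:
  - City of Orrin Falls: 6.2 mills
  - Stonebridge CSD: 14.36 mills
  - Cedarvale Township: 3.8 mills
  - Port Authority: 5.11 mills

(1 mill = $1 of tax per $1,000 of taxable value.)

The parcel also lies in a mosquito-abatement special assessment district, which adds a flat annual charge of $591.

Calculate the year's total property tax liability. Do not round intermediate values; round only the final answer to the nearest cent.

Assessed value = $1,228,900 × 0.918 = $1,128,130.2
City of Orrin Falls: ($1,128,130.2 − $126,000) × 0.0062 = $1,002,130.2 × 0.0062 = $6,213.20724
Stonebridge CSD: $1,128,130.2 × 0.01436 = $16,199.949672
Cedarvale Township: ($1,128,130.2 − $126,000) × 0.0038 = $1,002,130.2 × 0.0038 = $3,808.09476
Port Authority: ($1,128,130.2 − $126,000) × 0.00511 = $1,002,130.2 × 0.00511 = $5,120.885322
Levies subtotal = $31,342.136994
Total = $31,342.136994 + $591 = $31,933.136994

$31,933.14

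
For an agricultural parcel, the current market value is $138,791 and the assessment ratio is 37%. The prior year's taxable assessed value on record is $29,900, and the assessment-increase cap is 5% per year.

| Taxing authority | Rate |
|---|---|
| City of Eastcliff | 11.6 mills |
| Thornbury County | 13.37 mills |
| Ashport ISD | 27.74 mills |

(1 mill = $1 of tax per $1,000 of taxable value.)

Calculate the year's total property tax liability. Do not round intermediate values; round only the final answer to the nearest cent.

$1,654.83

Uncapped assessed value = $138,791 × 0.37 = $51,352.67
Cap limit = $29,900 × 1.05 = $31,395
Taxable assessed value = min($51,352.67, $31,395) = $31,395 (cap binds)
City of Eastcliff: $31,395 × 0.0116 = $364.182
Thornbury County: $31,395 × 0.01337 = $419.75115
Ashport ISD: $31,395 × 0.02774 = $870.8973
Total = $1,654.83045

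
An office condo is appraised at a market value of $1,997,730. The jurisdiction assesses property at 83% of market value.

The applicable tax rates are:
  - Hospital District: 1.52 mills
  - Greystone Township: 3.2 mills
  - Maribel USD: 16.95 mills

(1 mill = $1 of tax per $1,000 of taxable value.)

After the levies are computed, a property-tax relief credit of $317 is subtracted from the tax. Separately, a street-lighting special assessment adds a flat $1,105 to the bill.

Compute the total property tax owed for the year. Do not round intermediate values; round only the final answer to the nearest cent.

$36,719.37

Assessed value = $1,997,730 × 0.83 = $1,658,115.9
Hospital District: $1,658,115.9 × 0.00152 = $2,520.336168
Greystone Township: $1,658,115.9 × 0.0032 = $5,305.97088
Maribel USD: $1,658,115.9 × 0.01695 = $28,105.064505
Levies subtotal = $35,931.371553
After credit = $35,931.371553 − $317 = $35,614.371553
Total = $35,614.371553 + $1,105 = $36,719.371553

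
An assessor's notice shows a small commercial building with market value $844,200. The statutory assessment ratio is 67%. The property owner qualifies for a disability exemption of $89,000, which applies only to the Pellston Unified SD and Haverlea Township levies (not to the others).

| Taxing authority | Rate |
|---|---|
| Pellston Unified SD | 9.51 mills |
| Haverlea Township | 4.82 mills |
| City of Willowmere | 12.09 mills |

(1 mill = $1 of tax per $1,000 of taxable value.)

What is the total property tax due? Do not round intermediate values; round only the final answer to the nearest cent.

$13,668.15

Assessed value = $844,200 × 0.67 = $565,614
Pellston Unified SD: ($565,614 − $89,000) × 0.00951 = $476,614 × 0.00951 = $4,532.59914
Haverlea Township: ($565,614 − $89,000) × 0.00482 = $476,614 × 0.00482 = $2,297.27948
City of Willowmere: $565,614 × 0.01209 = $6,838.27326
Total = $13,668.15188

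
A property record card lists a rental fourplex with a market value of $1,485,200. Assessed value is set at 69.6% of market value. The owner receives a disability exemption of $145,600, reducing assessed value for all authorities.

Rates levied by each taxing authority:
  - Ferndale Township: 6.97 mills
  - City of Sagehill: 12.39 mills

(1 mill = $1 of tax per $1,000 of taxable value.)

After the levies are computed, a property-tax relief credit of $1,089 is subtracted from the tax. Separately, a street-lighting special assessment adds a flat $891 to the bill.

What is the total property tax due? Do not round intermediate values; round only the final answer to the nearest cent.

Assessed value = $1,485,200 × 0.696 = $1,033,699.2
Taxable value = $1,033,699.2 − $145,600 = $888,099.2
Ferndale Township: $888,099.2 × 0.00697 = $6,190.051424
City of Sagehill: $888,099.2 × 0.01239 = $11,003.549088
Levies subtotal = $17,193.600512
After credit = $17,193.600512 − $1,089 = $16,104.600512
Total = $16,104.600512 + $891 = $16,995.600512

$16,995.60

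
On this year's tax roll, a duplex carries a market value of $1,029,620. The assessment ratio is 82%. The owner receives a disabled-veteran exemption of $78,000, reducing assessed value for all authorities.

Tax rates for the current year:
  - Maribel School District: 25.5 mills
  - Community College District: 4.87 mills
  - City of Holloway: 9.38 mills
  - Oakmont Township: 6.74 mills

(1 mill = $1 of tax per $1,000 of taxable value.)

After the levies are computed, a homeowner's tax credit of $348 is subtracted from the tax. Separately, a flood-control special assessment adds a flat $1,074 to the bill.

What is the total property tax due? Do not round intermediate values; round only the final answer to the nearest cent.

$36,350.75

Assessed value = $1,029,620 × 0.82 = $844,288.4
Taxable value = $844,288.4 − $78,000 = $766,288.4
Maribel School District: $766,288.4 × 0.0255 = $19,540.3542
Community College District: $766,288.4 × 0.00487 = $3,731.824508
City of Holloway: $766,288.4 × 0.00938 = $7,187.785192
Oakmont Township: $766,288.4 × 0.00674 = $5,164.783816
Levies subtotal = $35,624.747716
After credit = $35,624.747716 − $348 = $35,276.747716
Total = $35,276.747716 + $1,074 = $36,350.747716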